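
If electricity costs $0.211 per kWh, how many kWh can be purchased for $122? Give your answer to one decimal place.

$122 / $0.211 per kWh = 578.2 kWh

578.2 kWh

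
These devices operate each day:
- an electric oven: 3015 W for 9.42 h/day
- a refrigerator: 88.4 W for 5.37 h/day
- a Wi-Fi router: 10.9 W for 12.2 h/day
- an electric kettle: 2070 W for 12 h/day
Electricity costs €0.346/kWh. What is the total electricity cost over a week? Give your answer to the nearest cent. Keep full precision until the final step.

electric oven: 3015 W × 9.42 h × 7 d = 198,809 Wh = 198.8 kWh
refrigerator: 88.4 W × 5.37 h × 7 d = 3,323 Wh = 3.323 kWh
Wi-Fi router: 10.9 W × 12.2 h × 7 d = 931 Wh = 0.9309 kWh
electric kettle: 2070 W × 12 h × 7 d = 173,880 Wh = 173.9 kWh
Total energy = 198.8 + 3.323 + 0.9309 + 173.9 = 376.9 kWh
Cost = 376.9 kWh × €0.346 = €130.42

€130.42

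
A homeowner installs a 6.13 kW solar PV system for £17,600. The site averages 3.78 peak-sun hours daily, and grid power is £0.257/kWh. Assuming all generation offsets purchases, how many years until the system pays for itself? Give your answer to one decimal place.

8.1 years

Daily generation = 6.13 kW × 3.78 h = 23.17 kWh
Annual generation = 23.17 × 365 = 8457.6 kWh
Annual savings = 8457.6 × £0.257 = £2,173.59
Payback = £17,600 / £2,173.59 = 8.1 years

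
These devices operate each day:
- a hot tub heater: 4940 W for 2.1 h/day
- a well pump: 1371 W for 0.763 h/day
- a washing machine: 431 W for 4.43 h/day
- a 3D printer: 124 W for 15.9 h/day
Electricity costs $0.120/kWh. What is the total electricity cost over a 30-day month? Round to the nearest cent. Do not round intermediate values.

hot tub heater: 4940 W × 2.1 h × 30 d = 311,220 Wh = 311.2 kWh
well pump: 1371 W × 0.763 h × 30 d = 31,382 Wh = 31.38 kWh
washing machine: 431 W × 4.43 h × 30 d = 57,280 Wh = 57.28 kWh
3D printer: 124 W × 15.9 h × 30 d = 59,148 Wh = 59.15 kWh
Total energy = 311.2 + 31.38 + 57.28 + 59.15 = 459 kWh
Cost = 459 kWh × $0.120 = $55.08

$55.08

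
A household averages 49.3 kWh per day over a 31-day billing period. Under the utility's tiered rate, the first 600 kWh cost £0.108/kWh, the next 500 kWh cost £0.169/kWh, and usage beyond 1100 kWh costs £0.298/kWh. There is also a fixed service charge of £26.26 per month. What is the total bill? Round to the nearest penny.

£303.19

Usage = 49.3 kWh/day × 31 days = 1528.3 kWh
First 600 kWh × £0.108 = £64.80
Next 500 kWh × £0.169 = £84.50
Remaining 428.3 kWh × £0.298 = £127.63
Energy charge = £276.93; + service £26.26 = £303.19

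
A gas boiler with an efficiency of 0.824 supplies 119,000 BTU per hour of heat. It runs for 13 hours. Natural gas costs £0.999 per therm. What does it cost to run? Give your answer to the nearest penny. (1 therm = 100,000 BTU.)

£18.76

Heat delivered = 119,000 BTU/h × 13 h = 1,547,000 BTU
Gas input = 1,547,000 / 0.824 = 1,877,427 BTU
= 1,877,427 / 100,000 = 18.77 therm
Cost = 18.77 × £0.999/therm = £18.76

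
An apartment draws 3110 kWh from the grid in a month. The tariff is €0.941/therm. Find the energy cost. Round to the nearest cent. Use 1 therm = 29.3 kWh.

3110 kWh × (0.03413 therm/kWh) = 106.1 therm
Cost = 106.1 therm × €0.941/therm = €99.88

€99.88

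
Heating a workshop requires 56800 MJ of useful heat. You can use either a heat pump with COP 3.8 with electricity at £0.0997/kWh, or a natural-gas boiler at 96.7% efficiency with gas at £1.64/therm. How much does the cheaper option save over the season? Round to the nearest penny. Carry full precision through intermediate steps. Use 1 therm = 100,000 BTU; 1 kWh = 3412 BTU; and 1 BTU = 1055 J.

£499.09

Heat load = 56800 MJ = 56,800,000,000 J / 1055 = 53,838,863 BTU
Gas: input = 53,838,863 / 0.967 = 55,676,176 BTU = 556.8 therm → 556.8 × £1.64 = £913.09
Heat pump: 53,838,863 BTU / 3412 = 15,780 kWh heat; / 3.8 = 4,152 kWh in → × £0.0997 = £414.00
Difference = |£913.09 − £414.00| = £499.09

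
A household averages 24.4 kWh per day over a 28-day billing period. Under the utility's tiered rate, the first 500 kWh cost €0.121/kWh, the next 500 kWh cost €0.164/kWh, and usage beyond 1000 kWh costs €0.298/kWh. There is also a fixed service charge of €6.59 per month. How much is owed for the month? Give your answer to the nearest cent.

€97.13

Usage = 24.4 kWh/day × 28 days = 683.2 kWh
First 500 kWh × €0.121 = €60.50
Next 183.2 kWh × €0.164 = €30.04
Remaining tier: 0 kWh (not reached)
Energy charge = €90.54; + service €6.59 = €97.13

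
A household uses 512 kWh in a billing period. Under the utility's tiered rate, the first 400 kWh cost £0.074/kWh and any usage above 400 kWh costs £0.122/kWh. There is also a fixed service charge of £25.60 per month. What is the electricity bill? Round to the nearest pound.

First 400 kWh × £0.074 = £29.60
Remaining 112 kWh × £0.122 = £13.66
Energy charge = £43.26; + service £25.60 = £68.86 ≈ £69

£69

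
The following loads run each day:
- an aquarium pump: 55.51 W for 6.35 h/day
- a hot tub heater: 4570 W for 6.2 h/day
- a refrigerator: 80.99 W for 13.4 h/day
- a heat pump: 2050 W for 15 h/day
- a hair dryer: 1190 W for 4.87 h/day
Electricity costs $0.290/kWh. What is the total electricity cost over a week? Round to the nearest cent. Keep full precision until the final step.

$134.62

aquarium pump: 55.51 W × 6.35 h × 7 d = 2,467 Wh = 2.467 kWh
hot tub heater: 4570 W × 6.2 h × 7 d = 198,338 Wh = 198.3 kWh
refrigerator: 80.99 W × 13.4 h × 7 d = 7,597 Wh = 7.597 kWh
heat pump: 2050 W × 15 h × 7 d = 215,250 Wh = 215.2 kWh
hair dryer: 1190 W × 4.87 h × 7 d = 40,567 Wh = 40.57 kWh
Total energy = 2.467 + 198.3 + 7.597 + 215.2 + 40.57 = 464.2 kWh
Cost = 464.2 kWh × $0.290 = $134.62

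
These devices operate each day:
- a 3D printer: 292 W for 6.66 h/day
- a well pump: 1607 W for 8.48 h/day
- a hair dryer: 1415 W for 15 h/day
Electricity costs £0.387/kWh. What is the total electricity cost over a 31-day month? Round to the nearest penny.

£441.45

3D printer: 292 W × 6.66 h × 31 d = 60,286 Wh = 60.29 kWh
well pump: 1607 W × 8.48 h × 31 d = 422,448 Wh = 422.4 kWh
hair dryer: 1415 W × 15 h × 31 d = 657,975 Wh = 658 kWh
Total energy = 60.29 + 422.4 + 658 = 1,141 kWh
Cost = 1,141 kWh × £0.387 = £441.45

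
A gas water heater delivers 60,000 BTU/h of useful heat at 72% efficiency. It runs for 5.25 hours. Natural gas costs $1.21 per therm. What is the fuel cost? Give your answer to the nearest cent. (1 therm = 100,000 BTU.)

Heat delivered = 60,000 BTU/h × 5.25 h = 315,000 BTU
Gas input = 315,000 / 0.72 = 437,500 BTU
= 437,500 / 100,000 = 4.375 therm
Cost = 4.375 × $1.21/therm = $5.29

$5.29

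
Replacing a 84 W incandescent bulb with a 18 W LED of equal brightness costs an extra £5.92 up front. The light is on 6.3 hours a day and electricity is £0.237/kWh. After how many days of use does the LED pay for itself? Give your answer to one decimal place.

Power saved = 84 − 18 = 66 W
Daily energy saved = 66 W × 6.3 h = 415.8 Wh = 0.4158 kWh
Daily savings = 0.4158 × £0.237 = £0.0985
Payback = £5.92 / £0.0985 per day = 60.07 days

60.1 days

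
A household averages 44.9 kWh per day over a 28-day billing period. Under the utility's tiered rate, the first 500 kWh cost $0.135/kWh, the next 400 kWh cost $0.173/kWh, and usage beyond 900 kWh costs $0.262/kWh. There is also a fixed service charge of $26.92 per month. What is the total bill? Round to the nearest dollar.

Usage = 44.9 kWh/day × 28 days = 1257.2 kWh
First 500 kWh × $0.135 = $67.50
Next 400 kWh × $0.173 = $69.20
Remaining 357.2 kWh × $0.262 = $93.59
Energy charge = $230.29; + service $26.92 = $257.21 ≈ $257

$257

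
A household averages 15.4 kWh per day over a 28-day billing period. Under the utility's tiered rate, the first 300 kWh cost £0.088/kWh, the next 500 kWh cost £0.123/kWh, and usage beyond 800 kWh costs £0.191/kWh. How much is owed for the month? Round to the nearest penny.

£42.54

Usage = 15.4 kWh/day × 28 days = 431.2 kWh
First 300 kWh × £0.088 = £26.40
Next 131.2 kWh × £0.123 = £16.14
Remaining tier: 0 kWh (not reached)
Total = £42.54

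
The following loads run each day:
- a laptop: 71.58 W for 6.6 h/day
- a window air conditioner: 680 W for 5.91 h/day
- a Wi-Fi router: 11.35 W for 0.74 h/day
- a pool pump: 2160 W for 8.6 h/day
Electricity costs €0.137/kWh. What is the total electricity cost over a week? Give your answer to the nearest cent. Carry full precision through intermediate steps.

laptop: 71.58 W × 6.6 h × 7 d = 3,307 Wh = 3.307 kWh
window air conditioner: 680 W × 5.91 h × 7 d = 28,132 Wh = 28.13 kWh
Wi-Fi router: 11.35 W × 0.74 h × 7 d = 59 Wh = 0.05879 kWh
pool pump: 2160 W × 8.6 h × 7 d = 130,032 Wh = 130 kWh
Total energy = 3.307 + 28.13 + 0.05879 + 130 = 161.5 kWh
Cost = 161.5 kWh × €0.137 = €22.13

€22.13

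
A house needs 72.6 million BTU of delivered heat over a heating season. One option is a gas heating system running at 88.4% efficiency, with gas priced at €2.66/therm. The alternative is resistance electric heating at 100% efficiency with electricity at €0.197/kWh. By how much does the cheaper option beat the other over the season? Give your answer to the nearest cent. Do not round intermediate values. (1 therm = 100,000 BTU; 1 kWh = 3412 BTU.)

€2007.16

Heat load = 72.6 × 10⁶ BTU = 72,600,000 BTU
Gas: input = 72,600,000 / 0.884 = 82,126,697 BTU = 821.3 therm → 821.3 × €2.66 = €2,184.57
Electric: 72,600,000 BTU / 3412 = 21,280 kWh → × €0.197 = €4,191.74
Difference = |€2,184.57 − €4,191.74| = €2,007.16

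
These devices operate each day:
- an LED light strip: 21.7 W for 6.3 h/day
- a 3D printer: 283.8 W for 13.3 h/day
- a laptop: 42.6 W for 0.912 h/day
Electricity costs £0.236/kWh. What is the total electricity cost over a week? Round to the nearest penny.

LED light strip: 21.7 W × 6.3 h × 7 d = 957 Wh = 0.957 kWh
3D printer: 283.8 W × 13.3 h × 7 d = 26,422 Wh = 26.42 kWh
laptop: 42.6 W × 0.912 h × 7 d = 272 Wh = 0.272 kWh
Total energy = 0.957 + 26.42 + 0.272 = 27.65 kWh
Cost = 27.65 kWh × £0.236 = £6.53

£6.53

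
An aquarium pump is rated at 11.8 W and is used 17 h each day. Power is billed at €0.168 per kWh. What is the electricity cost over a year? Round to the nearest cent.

€12.30

Energy = 11.8 W × 17 h/day × 365 days = 73,219 Wh = 73.22 kWh
Cost = 73.22 kWh × €0.168/kWh = €12.30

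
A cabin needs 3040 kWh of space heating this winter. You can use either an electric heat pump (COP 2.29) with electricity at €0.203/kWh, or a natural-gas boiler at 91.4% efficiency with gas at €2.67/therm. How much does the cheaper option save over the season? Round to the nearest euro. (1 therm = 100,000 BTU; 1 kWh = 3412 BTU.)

Heat load = 3040 kWh × 3412 = 10,372,480 BTU
Gas: input = 10,372,480 / 0.914 = 11,348,446 BTU = 113.5 therm → 113.5 × €2.67 = €303.00
Heat pump: 10,372,480 BTU / 3412 = 3,040 kWh heat; / 2.29 = 1,328 kWh in → × €0.203 = €269.48
Difference = |€303.00 − €269.48| = €33.52 ≈ €34

€34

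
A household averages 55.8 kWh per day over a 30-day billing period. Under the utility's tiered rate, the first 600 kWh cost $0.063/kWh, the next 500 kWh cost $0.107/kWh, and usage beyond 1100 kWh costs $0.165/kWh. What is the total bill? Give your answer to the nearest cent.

Usage = 55.8 kWh/day × 30 days = 1674 kWh
First 600 kWh × $0.063 = $37.80
Next 500 kWh × $0.107 = $53.50
Remaining 574 kWh × $0.165 = $94.71
Total = $186.01

$186.01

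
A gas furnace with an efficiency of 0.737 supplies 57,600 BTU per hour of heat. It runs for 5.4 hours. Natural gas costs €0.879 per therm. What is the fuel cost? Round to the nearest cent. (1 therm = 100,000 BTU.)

Heat delivered = 57,600 BTU/h × 5.4 h = 311,040 BTU
Gas input = 311,040 / 0.737 = 422,035 BTU
= 422,035 / 100,000 = 4.22 therm
Cost = 4.22 × €0.879/therm = €3.71

€3.71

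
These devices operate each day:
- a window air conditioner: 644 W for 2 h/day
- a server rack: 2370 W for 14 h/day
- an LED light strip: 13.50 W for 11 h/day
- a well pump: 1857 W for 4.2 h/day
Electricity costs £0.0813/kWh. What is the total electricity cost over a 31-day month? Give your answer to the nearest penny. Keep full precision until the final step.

£106.90

window air conditioner: 644 W × 2 h × 31 d = 39,928 Wh = 39.93 kWh
server rack: 2370 W × 14 h × 31 d = 1,028,580 Wh = 1,029 kWh
LED light strip: 13.50 W × 11 h × 31 d = 4,604 Wh = 4.604 kWh
well pump: 1857 W × 4.2 h × 31 d = 241,781 Wh = 241.8 kWh
Total energy = 39.93 + 1,029 + 4.604 + 241.8 = 1,315 kWh
Cost = 1,315 kWh × £0.0813 = £106.90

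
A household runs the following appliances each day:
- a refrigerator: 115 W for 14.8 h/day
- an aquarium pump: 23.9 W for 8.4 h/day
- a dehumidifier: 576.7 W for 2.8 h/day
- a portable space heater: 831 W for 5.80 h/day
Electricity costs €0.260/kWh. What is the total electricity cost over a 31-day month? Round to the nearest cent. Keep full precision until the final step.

€67.20

refrigerator: 115 W × 14.8 h × 31 d = 52,762 Wh = 52.76 kWh
aquarium pump: 23.9 W × 8.4 h × 31 d = 6,224 Wh = 6.224 kWh
dehumidifier: 576.7 W × 2.8 h × 31 d = 50,058 Wh = 50.06 kWh
portable space heater: 831 W × 5.80 h × 31 d = 149,414 Wh = 149.4 kWh
Total energy = 52.76 + 6.224 + 50.06 + 149.4 = 258.5 kWh
Cost = 258.5 kWh × €0.260 = €67.20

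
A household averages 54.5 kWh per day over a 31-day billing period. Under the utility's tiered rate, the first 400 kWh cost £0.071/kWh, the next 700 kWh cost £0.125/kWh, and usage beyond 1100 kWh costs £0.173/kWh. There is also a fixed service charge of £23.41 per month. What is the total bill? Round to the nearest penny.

£241.29

Usage = 54.5 kWh/day × 31 days = 1689.5 kWh
First 400 kWh × £0.071 = £28.40
Next 700 kWh × £0.125 = £87.50
Remaining 589.5 kWh × £0.173 = £101.98
Energy charge = £217.88; + service £23.41 = £241.29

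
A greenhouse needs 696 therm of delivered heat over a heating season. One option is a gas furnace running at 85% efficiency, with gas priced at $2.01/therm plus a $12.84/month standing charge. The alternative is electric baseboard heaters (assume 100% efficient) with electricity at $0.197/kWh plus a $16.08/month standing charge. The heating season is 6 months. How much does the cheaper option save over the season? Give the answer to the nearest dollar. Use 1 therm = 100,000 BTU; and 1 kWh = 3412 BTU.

Heat load = 696 therm × 100,000 = 69,600,000 BTU
Gas: input = 69,600,000 / 0.85 = 81,882,353 BTU = 818.8 therm → 818.8 × $2.01 = $1,645.84; + 6 × $12.84 standing = $1,722.88
Electric: 69,600,000 BTU / 3412 = 20,400 kWh → × $0.197 = $4,018.52; + 6 × $16.08 standing = $4,115.00
Difference = |$1,722.88 − $4,115.00| = $2,392.13 ≈ $2392

$2392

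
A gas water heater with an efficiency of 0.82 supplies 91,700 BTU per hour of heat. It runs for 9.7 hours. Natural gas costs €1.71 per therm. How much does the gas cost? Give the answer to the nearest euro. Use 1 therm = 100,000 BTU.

Heat delivered = 91,700 BTU/h × 9.7 h = 889,490 BTU
Gas input = 889,490 / 0.82 = 1,084,744 BTU
= 1,084,744 / 100,000 = 10.85 therm
Cost = 10.85 × €1.71/therm = €18.55 ≈ €19

€19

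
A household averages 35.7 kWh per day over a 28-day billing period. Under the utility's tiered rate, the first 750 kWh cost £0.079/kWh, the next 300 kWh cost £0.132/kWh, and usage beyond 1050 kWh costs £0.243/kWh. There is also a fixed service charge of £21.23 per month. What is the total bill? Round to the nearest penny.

£113.43

Usage = 35.7 kWh/day × 28 days = 999.6 kWh
First 750 kWh × £0.079 = £59.25
Next 249.6 kWh × £0.132 = £32.95
Remaining tier: 0 kWh (not reached)
Energy charge = £92.20; + service £21.23 = £113.43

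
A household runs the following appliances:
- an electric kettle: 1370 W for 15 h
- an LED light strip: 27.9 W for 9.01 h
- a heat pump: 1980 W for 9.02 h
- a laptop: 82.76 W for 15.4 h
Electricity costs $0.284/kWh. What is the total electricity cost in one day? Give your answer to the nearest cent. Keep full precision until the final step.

$11.34

electric kettle: 1370 W × 15 h = 20,550 Wh = 20.55 kWh
LED light strip: 27.9 W × 9.01 h = 251 Wh = 0.2514 kWh
heat pump: 1980 W × 9.02 h = 17,860 Wh = 17.86 kWh
laptop: 82.76 W × 15.4 h = 1,275 Wh = 1.275 kWh
Total energy = 20.55 + 0.2514 + 17.86 + 1.275 = 39.94 kWh
Cost = 39.94 kWh × $0.284 = $11.34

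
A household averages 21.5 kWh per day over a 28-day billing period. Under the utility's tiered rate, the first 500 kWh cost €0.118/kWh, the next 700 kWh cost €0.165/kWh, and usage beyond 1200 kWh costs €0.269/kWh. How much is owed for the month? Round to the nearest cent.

Usage = 21.5 kWh/day × 28 days = 602 kWh
First 500 kWh × €0.118 = €59.00
Next 102 kWh × €0.165 = €16.83
Remaining tier: 0 kWh (not reached)
Total = €75.83

€75.83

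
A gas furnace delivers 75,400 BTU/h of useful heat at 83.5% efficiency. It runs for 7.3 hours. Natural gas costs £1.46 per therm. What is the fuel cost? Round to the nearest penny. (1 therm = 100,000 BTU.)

£9.62

Heat delivered = 75,400 BTU/h × 7.3 h = 550,420 BTU
Gas input = 550,420 / 0.835 = 659,186 BTU
= 659,186 / 100,000 = 6.592 therm
Cost = 6.592 × £1.46/therm = £9.62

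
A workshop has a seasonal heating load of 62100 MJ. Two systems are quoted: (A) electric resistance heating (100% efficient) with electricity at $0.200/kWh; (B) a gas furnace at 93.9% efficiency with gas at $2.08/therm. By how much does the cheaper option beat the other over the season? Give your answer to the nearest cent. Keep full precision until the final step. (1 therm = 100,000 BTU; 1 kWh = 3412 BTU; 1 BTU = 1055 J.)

$2146.45

Heat load = 62100 MJ = 62,100,000,000 J / 1055 = 58,862,559 BTU
Gas: input = 58,862,559 / 0.939 = 62,686,432 BTU = 626.9 therm → 626.9 × $2.08 = $1,303.88
Electric: 58,862,559 BTU / 3412 = 17,250 kWh → × $0.200 = $3,450.33
Difference = |$1,303.88 − $3,450.33| = $2,146.45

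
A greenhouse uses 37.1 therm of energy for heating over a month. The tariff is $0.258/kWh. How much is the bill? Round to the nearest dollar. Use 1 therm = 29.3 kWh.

$280

37.1 therm × (29.3 kWh/therm) = 1,087 kWh
Cost = 1,087 kWh × $0.258/kWh = $280.45 ≈ $280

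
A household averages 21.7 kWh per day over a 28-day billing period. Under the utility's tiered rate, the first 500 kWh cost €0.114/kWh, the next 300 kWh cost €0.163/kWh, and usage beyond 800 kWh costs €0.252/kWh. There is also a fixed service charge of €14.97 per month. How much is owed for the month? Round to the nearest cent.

Usage = 21.7 kWh/day × 28 days = 607.6 kWh
First 500 kWh × €0.114 = €57.00
Next 107.6 kWh × €0.163 = €17.54
Remaining tier: 0 kWh (not reached)
Energy charge = €74.54; + service €14.97 = €89.51

€89.51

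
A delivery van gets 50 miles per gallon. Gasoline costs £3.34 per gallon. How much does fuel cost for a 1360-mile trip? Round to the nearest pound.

£91

Fuel = 1360 mi / 50 mpg = 27.2 gal
Cost = 27.2 gal × £3.34/gal = £90.85 ≈ £91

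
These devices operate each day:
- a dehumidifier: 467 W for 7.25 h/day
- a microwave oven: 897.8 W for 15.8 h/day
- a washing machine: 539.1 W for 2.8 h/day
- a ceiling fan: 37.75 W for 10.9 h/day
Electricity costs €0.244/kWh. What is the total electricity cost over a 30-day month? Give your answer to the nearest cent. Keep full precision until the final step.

€142.68

dehumidifier: 467 W × 7.25 h × 30 d = 101,572 Wh = 101.6 kWh
microwave oven: 897.8 W × 15.8 h × 30 d = 425,557 Wh = 425.6 kWh
washing machine: 539.1 W × 2.8 h × 30 d = 45,284 Wh = 45.28 kWh
ceiling fan: 37.75 W × 10.9 h × 30 d = 12,344 Wh = 12.34 kWh
Total energy = 101.6 + 425.6 + 45.28 + 12.34 = 584.8 kWh
Cost = 584.8 kWh × €0.244 = €142.68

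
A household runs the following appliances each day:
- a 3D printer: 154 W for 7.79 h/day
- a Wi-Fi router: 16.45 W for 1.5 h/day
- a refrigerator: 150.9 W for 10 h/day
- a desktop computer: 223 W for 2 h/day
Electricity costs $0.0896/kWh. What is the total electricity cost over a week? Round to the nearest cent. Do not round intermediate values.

$1.99

3D printer: 154 W × 7.79 h × 7 d = 8,398 Wh = 8.398 kWh
Wi-Fi router: 16.45 W × 1.5 h × 7 d = 173 Wh = 0.1727 kWh
refrigerator: 150.9 W × 10 h × 7 d = 10,563 Wh = 10.56 kWh
desktop computer: 223 W × 2 h × 7 d = 3,122 Wh = 3.122 kWh
Total energy = 8.398 + 0.1727 + 10.56 + 3.122 = 22.26 kWh
Cost = 22.26 kWh × $0.0896 = $1.99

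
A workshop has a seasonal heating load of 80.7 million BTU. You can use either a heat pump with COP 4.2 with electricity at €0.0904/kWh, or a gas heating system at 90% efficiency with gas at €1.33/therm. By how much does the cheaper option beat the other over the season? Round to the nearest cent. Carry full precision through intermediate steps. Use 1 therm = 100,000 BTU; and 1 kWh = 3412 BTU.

€683.49

Heat load = 80.7 × 10⁶ BTU = 80,700,000 BTU
Gas: input = 80,700,000 / 0.900 = 89,666,667 BTU = 896.7 therm → 896.7 × €1.33 = €1,192.57
Heat pump: 80,700,000 BTU / 3412 = 23,650 kWh heat; / 4.2 = 5,631 kWh in → × €0.0904 = €509.08
Difference = |€1,192.57 − €509.08| = €683.49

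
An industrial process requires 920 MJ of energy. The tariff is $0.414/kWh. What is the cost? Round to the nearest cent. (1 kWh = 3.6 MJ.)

$105.80

920 MJ × (0.27778 kWh/MJ) = 255.6 kWh
Cost = 255.6 kWh × $0.414/kWh = $105.80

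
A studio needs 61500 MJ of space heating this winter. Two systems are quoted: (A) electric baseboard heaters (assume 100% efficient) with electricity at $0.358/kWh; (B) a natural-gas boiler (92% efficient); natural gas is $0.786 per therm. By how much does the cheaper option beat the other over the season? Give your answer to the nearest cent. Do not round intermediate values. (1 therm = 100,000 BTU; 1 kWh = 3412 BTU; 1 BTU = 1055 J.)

$5618.38

Heat load = 61500 MJ = 61,500,000,000 J / 1055 = 58,293,839 BTU
Gas: input = 58,293,839 / 0.92 = 63,362,868 BTU = 633.6 therm → 633.6 × $0.786 = $498.03
Electric: 58,293,839 BTU / 3412 = 17,080 kWh → × $0.358 = $6,116.41
Difference = |$498.03 − $6,116.41| = $5,618.38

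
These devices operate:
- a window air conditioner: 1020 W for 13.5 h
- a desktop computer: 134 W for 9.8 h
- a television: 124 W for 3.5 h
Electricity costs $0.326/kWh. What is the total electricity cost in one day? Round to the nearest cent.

window air conditioner: 1020 W × 13.5 h = 13,770 Wh = 13.77 kWh
desktop computer: 134 W × 9.8 h = 1,313 Wh = 1.313 kWh
television: 124 W × 3.5 h = 434 Wh = 0.434 kWh
Total energy = 13.77 + 1.313 + 0.434 = 15.52 kWh
Cost = 15.52 kWh × $0.326 = $5.06

$5.06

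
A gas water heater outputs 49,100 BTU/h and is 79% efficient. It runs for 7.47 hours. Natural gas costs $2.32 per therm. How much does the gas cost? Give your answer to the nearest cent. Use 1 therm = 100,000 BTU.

$10.77

Heat delivered = 49,100 BTU/h × 7.47 h = 366,777 BTU
Gas input = 366,777 / 0.79 = 464,275 BTU
= 464,275 / 100,000 = 4.643 therm
Cost = 4.643 × $2.32/therm = $10.77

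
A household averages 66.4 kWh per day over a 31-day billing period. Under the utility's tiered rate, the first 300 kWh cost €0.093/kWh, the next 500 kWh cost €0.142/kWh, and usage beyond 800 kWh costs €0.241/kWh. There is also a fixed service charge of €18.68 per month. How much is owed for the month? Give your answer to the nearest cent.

€420.85

Usage = 66.4 kWh/day × 31 days = 2058.4 kWh
First 300 kWh × €0.093 = €27.90
Next 500 kWh × €0.142 = €71.00
Remaining 1258.4 kWh × €0.241 = €303.27
Energy charge = €402.17; + service €18.68 = €420.85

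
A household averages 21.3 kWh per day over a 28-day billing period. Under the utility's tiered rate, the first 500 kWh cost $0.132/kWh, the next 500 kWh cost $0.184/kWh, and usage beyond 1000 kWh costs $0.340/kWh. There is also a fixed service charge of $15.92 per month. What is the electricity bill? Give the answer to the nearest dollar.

$100

Usage = 21.3 kWh/day × 28 days = 596.4 kWh
First 500 kWh × $0.132 = $66.00
Next 96.4 kWh × $0.184 = $17.74
Remaining tier: 0 kWh (not reached)
Energy charge = $83.74; + service $15.92 = $99.66 ≈ $100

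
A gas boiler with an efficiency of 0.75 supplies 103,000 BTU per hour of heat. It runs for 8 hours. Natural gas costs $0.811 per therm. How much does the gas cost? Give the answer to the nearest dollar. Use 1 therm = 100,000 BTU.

$9

Heat delivered = 103,000 BTU/h × 8 h = 824,000 BTU
Gas input = 824,000 / 0.75 = 1,098,667 BTU
= 1,098,667 / 100,000 = 10.99 therm
Cost = 10.99 × $0.811/therm = $8.91 ≈ $9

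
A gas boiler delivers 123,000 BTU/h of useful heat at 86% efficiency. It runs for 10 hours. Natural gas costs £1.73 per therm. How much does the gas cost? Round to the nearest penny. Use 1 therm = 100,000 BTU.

Heat delivered = 123,000 BTU/h × 10 h = 1,230,000 BTU
Gas input = 1,230,000 / 0.86 = 1,430,233 BTU
= 1,430,233 / 100,000 = 14.3 therm
Cost = 14.3 × £1.73/therm = £24.74

£24.74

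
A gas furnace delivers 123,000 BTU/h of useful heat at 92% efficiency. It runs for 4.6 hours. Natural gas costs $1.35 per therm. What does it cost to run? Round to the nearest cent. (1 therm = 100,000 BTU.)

Heat delivered = 123,000 BTU/h × 4.6 h = 565,800 BTU
Gas input = 565,800 / 0.92 = 615,000 BTU
= 615,000 / 100,000 = 6.15 therm
Cost = 6.15 × $1.35/therm = $8.30

$8.30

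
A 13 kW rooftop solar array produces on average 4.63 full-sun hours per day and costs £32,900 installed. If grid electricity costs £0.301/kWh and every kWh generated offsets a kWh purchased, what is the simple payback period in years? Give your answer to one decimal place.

Daily generation = 13 kW × 4.63 h = 60.19 kWh
Annual generation = 60.19 × 365 = 21969 kWh
Annual savings = 21969 × £0.301 = £6,612.77
Payback = £32,900 / £6,612.77 = 4.98 years

5.0 years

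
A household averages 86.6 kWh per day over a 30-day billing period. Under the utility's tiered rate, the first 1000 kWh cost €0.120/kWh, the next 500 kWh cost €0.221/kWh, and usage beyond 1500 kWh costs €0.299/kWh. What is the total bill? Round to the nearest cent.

Usage = 86.6 kWh/day × 30 days = 2598 kWh
First 1000 kWh × €0.120 = €120.00
Next 500 kWh × €0.221 = €110.50
Remaining 1098 kWh × €0.299 = €328.30
Total = €558.80

€558.80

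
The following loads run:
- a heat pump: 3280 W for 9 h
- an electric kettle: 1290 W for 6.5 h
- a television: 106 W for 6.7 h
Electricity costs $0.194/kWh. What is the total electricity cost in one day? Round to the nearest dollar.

heat pump: 3280 W × 9 h = 29,520 Wh = 29.52 kWh
electric kettle: 1290 W × 6.5 h = 8,385 Wh = 8.385 kWh
television: 106 W × 6.7 h = 710 Wh = 0.7102 kWh
Total energy = 29.52 + 8.385 + 0.7102 = 38.62 kWh
Cost = 38.62 kWh × $0.194 = $7.49 ≈ $7

$7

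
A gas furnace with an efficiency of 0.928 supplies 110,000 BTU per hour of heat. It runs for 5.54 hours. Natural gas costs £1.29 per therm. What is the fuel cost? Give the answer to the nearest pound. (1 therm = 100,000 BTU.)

£8

Heat delivered = 110,000 BTU/h × 5.54 h = 609,400 BTU
Gas input = 609,400 / 0.928 = 656,681 BTU
= 656,681 / 100,000 = 6.567 therm
Cost = 6.567 × £1.29/therm = £8.47 ≈ £8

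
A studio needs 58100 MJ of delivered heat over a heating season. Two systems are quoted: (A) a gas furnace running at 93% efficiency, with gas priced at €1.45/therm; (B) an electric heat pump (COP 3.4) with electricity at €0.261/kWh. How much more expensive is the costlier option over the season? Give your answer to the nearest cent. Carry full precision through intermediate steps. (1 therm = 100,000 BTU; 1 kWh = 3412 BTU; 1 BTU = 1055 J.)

Heat load = 58100 MJ = 58,100,000,000 J / 1055 = 55,071,090 BTU
Gas: input = 55,071,090 / 0.93 = 59,216,226 BTU = 592.2 therm → 592.2 × €1.45 = €858.64
Heat pump: 55,071,090 BTU / 3412 = 16,140 kWh heat; / 3.4 = 4,747 kWh in → × €0.261 = €1,239.01
Difference = |€858.64 − €1,239.01| = €380.38

€380.38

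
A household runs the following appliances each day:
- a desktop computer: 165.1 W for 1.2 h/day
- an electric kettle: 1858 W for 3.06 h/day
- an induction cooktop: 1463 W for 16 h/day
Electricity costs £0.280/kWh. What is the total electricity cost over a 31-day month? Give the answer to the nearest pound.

£254

desktop computer: 165.1 W × 1.2 h × 31 d = 6,142 Wh = 6.142 kWh
electric kettle: 1858 W × 3.06 h × 31 d = 176,250 Wh = 176.2 kWh
induction cooktop: 1463 W × 16 h × 31 d = 725,648 Wh = 725.6 kWh
Total energy = 6.142 + 176.2 + 725.6 = 908 kWh
Cost = 908 kWh × £0.280 = £254.25 ≈ £254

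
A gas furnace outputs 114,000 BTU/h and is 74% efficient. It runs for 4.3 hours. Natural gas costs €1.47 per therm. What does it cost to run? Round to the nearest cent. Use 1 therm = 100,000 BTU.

Heat delivered = 114,000 BTU/h × 4.3 h = 490,200 BTU
Gas input = 490,200 / 0.740 = 662,432 BTU
= 662,432 / 100,000 = 6.624 therm
Cost = 6.624 × €1.47/therm = €9.74

€9.74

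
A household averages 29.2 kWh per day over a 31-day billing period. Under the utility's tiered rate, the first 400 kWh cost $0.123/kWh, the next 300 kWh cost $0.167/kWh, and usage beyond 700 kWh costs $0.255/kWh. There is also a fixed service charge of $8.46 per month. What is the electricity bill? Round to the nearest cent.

Usage = 29.2 kWh/day × 31 days = 905.2 kWh
First 400 kWh × $0.123 = $49.20
Next 300 kWh × $0.167 = $50.10
Remaining 205.2 kWh × $0.255 = $52.33
Energy charge = $151.63; + service $8.46 = $160.09

$160.09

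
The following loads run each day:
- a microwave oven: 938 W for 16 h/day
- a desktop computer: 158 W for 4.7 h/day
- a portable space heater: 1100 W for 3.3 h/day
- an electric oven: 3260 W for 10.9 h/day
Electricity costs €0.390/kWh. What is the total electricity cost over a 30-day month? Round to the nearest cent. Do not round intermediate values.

€642.50

microwave oven: 938 W × 16 h × 30 d = 450,240 Wh = 450.2 kWh
desktop computer: 158 W × 4.7 h × 30 d = 22,278 Wh = 22.28 kWh
portable space heater: 1100 W × 3.3 h × 30 d = 108,900 Wh = 108.9 kWh
electric oven: 3260 W × 10.9 h × 30 d = 1,066,020 Wh = 1,066 kWh
Total energy = 450.2 + 22.28 + 108.9 + 1,066 = 1,647 kWh
Cost = 1,647 kWh × €0.390 = €642.50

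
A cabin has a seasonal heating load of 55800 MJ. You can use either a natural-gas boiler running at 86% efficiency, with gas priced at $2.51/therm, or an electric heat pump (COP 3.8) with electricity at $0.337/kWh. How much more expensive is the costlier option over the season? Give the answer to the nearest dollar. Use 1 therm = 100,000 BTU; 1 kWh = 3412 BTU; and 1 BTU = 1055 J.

$169

Heat load = 55800 MJ = 55,800,000,000 J / 1055 = 52,890,995 BTU
Gas: input = 52,890,995 / 0.86 = 61,501,157 BTU = 615 therm → 615 × $2.51 = $1,543.68
Heat pump: 52,890,995 BTU / 3412 = 15,500 kWh heat; / 3.8 = 4,079 kWh in → × $0.337 = $1,374.74
Difference = |$1,543.68 − $1,374.74| = $168.94 ≈ $169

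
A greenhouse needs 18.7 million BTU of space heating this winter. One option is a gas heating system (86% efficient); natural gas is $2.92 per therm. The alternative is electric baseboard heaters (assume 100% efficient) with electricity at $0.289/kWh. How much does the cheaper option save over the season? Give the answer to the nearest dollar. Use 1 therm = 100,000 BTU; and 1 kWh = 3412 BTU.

$949

Heat load = 18.7 × 10⁶ BTU = 18,700,000 BTU
Gas: input = 18,700,000 / 0.86 = 21,744,186 BTU = 217.4 therm → 217.4 × $2.92 = $634.93
Electric: 18,700,000 BTU / 3412 = 5,481 kWh → × $0.289 = $1,583.91
Difference = |$634.93 − $1,583.91| = $948.98 ≈ $949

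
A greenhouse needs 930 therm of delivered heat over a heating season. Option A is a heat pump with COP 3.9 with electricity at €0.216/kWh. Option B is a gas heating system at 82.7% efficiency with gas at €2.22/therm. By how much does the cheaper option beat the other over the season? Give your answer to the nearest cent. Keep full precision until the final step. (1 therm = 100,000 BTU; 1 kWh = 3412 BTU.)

Heat load = 930 therm × 100,000 = 93,000,000 BTU
Gas: input = 93,000,000 / 0.827 = 112,454,655 BTU = 1,125 therm → 1,125 × €2.22 = €2,496.49
Heat pump: 93,000,000 BTU / 3412 = 27,260 kWh heat; / 3.9 = 6,989 kWh in → × €0.216 = €1,509.60
Difference = |€2,496.49 − €1,509.60| = €986.89

€986.89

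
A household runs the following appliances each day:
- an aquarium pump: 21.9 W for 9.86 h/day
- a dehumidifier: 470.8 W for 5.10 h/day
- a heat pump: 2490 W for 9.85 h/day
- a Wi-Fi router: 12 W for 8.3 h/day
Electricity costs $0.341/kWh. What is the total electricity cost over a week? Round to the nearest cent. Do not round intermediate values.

$65.03

aquarium pump: 21.9 W × 9.86 h × 7 d = 1,512 Wh = 1.512 kWh
dehumidifier: 470.8 W × 5.10 h × 7 d = 16,808 Wh = 16.81 kWh
heat pump: 2490 W × 9.85 h × 7 d = 171,686 Wh = 171.7 kWh
Wi-Fi router: 12 W × 8.3 h × 7 d = 697 Wh = 0.6972 kWh
Total energy = 1.512 + 16.81 + 171.7 + 0.6972 = 190.7 kWh
Cost = 190.7 kWh × $0.341 = $65.03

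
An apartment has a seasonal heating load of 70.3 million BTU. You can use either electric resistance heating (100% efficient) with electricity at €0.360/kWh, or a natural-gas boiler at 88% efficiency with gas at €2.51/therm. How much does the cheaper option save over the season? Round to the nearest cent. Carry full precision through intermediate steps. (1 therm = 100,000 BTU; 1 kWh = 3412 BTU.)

Heat load = 70.3 × 10⁶ BTU = 70,300,000 BTU
Gas: input = 70,300,000 / 0.88 = 79,886,364 BTU = 798.9 therm → 798.9 × €2.51 = €2,005.15
Electric: 70,300,000 BTU / 3412 = 20,600 kWh → × €0.360 = €7,417.35
Difference = |€2,005.15 − €7,417.35| = €5,412.20

€5412.20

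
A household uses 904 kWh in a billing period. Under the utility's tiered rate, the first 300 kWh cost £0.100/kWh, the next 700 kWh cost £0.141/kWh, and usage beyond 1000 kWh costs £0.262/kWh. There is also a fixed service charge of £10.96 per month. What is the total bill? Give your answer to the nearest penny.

£126.12

First 300 kWh × £0.100 = £30.00
Next 604 kWh × £0.141 = £85.16
Remaining tier: 0 kWh (not reached)
Energy charge = £115.16; + service £10.96 = £126.12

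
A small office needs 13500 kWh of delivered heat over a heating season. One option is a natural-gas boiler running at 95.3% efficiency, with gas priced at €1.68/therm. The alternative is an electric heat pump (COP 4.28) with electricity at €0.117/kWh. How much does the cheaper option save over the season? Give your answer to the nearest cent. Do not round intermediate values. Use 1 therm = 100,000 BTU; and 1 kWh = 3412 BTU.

Heat load = 13500 kWh × 3412 = 46,062,000 BTU
Gas: input = 46,062,000 / 0.953 = 48,333,683 BTU = 483.3 therm → 483.3 × €1.68 = €812.01
Heat pump: 46,062,000 BTU / 3412 = 13,500 kWh heat; / 4.28 = 3,154 kWh in → × €0.117 = €369.04
Difference = |€812.01 − €369.04| = €442.96

€442.96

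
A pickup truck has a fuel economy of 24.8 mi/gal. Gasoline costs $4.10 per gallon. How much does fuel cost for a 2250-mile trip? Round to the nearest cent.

Fuel = 2250 mi / 24.8 mpg = 90.73 gal
Cost = 90.73 gal × $4.10/gal = $371.98

$371.98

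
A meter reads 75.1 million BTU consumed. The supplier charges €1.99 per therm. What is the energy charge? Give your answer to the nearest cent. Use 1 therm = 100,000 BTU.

75.1 million BTU × (10 therm/million BTU) = 751 therm
Cost = 751 therm × €1.99/therm = €1,494.49

€1494.49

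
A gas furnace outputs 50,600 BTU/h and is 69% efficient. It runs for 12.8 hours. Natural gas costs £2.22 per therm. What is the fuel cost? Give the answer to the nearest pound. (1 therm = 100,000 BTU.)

Heat delivered = 50,600 BTU/h × 12.8 h = 647,680 BTU
Gas input = 647,680 / 0.69 = 938,667 BTU
= 938,667 / 100,000 = 9.387 therm
Cost = 9.387 × £2.22/therm = £20.84 ≈ £21

£21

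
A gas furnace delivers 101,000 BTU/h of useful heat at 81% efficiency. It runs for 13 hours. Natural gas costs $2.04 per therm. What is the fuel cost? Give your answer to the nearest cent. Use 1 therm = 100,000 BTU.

$33.07

Heat delivered = 101,000 BTU/h × 13 h = 1,313,000 BTU
Gas input = 1,313,000 / 0.81 = 1,620,988 BTU
= 1,620,988 / 100,000 = 16.21 therm
Cost = 16.21 × $2.04/therm = $33.07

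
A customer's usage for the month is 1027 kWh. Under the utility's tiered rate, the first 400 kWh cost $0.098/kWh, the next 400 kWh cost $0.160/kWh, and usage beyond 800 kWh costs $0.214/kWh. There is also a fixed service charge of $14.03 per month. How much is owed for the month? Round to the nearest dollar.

First 400 kWh × $0.098 = $39.20
Next 400 kWh × $0.160 = $64.00
Remaining 227 kWh × $0.214 = $48.58
Energy charge = $151.78; + service $14.03 = $165.81 ≈ $166

$166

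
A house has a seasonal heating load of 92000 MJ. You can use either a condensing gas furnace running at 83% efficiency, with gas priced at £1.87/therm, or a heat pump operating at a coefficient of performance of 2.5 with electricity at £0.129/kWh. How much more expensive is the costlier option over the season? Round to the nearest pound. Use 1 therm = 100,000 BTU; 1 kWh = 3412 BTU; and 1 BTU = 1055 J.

£646

Heat load = 92000 MJ = 92,000,000,000 J / 1055 = 87,203,791 BTU
Gas: input = 87,203,791 / 0.83 = 105,064,809 BTU = 1,051 therm → 1,051 × £1.87 = £1,964.71
Heat pump: 87,203,791 BTU / 3412 = 25,560 kWh heat; / 2.5 = 10,220 kWh in → × £0.129 = £1,318.79
Difference = |£1,964.71 − £1,318.79| = £645.92 ≈ £646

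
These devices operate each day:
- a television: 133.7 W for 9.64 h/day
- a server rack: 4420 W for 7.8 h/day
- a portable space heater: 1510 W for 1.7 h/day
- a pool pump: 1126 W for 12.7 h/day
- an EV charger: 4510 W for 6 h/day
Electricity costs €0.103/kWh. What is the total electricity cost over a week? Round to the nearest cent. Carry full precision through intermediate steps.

€57.46

television: 133.7 W × 9.64 h × 7 d = 9,022 Wh = 9.022 kWh
server rack: 4420 W × 7.8 h × 7 d = 241,332 Wh = 241.3 kWh
portable space heater: 1510 W × 1.7 h × 7 d = 17,969 Wh = 17.97 kWh
pool pump: 1126 W × 12.7 h × 7 d = 100,101 Wh = 100.1 kWh
EV charger: 4510 W × 6 h × 7 d = 189,420 Wh = 189.4 kWh
Total energy = 9.022 + 241.3 + 17.97 + 100.1 + 189.4 = 557.8 kWh
Cost = 557.8 kWh × €0.103 = €57.46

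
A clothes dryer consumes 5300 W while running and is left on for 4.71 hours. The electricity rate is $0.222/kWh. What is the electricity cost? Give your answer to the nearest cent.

Energy = 5300 W × 4.71 h = 24,963 Wh = 24.96 kWh
Cost = 24.96 kWh × $0.222/kWh = $5.54

$5.54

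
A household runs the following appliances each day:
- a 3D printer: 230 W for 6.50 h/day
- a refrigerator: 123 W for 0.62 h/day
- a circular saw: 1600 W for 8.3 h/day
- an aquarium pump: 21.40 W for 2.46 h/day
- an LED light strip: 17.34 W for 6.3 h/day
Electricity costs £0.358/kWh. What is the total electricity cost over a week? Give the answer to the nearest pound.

3D printer: 230 W × 6.50 h × 7 d = 10,465 Wh = 10.46 kWh
refrigerator: 123 W × 0.62 h × 7 d = 534 Wh = 0.5338 kWh
circular saw: 1600 W × 8.3 h × 7 d = 92,960 Wh = 92.96 kWh
aquarium pump: 21.40 W × 2.46 h × 7 d = 369 Wh = 0.3685 kWh
LED light strip: 17.34 W × 6.3 h × 7 d = 765 Wh = 0.7647 kWh
Total energy = 10.46 + 0.5338 + 92.96 + 0.3685 + 0.7647 = 105.1 kWh
Cost = 105.1 kWh × £0.358 = £37.62 ≈ £38

£38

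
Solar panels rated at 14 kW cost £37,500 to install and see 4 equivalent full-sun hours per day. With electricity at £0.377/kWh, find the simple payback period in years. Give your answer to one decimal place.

4.9 years

Daily generation = 14 kW × 4 h = 56 kWh
Annual generation = 56 × 365 = 20440 kWh
Annual savings = 20440 × £0.377 = £7,705.88
Payback = £37,500 / £7,705.88 = 4.87 years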